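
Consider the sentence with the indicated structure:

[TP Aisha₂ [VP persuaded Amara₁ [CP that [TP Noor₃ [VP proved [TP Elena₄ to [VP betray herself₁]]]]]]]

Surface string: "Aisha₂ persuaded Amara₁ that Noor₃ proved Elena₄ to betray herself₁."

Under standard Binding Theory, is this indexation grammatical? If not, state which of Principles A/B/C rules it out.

Principle A

The two coindexed NPs are *Amara₁* and *herself₁*.
*herself₁* is an anaphor. Principle A requires it to be bound within its binding domain — the embedded TP, whose subject is Elena₄.
Within that domain it is c-commanded by *Elena₄*, which does not share its index.
*Amara₁* does c-command the anaphor, but from outside its binding domain.
The anaphor is unbound in its domain → Principle A violation.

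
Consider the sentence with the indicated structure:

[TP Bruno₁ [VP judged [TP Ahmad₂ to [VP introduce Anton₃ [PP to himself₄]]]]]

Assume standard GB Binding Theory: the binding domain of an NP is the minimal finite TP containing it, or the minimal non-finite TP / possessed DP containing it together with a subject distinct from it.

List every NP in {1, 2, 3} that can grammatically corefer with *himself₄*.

{2, 3}

*himself* is an anaphor, so Principle A applies: it must be bound in its binding domain.
Binding domain of *himself₄*: the embedded TP, whose subject is Ahmad₂.
*Bruno₁* c-commands the anaphor but is outside its binding domain → cannot satisfy Principle A.
*Ahmad₂* c-commands the anaphor within its binding domain → licit binder.
*Anton₃* c-commands the anaphor within its binding domain → licit binder.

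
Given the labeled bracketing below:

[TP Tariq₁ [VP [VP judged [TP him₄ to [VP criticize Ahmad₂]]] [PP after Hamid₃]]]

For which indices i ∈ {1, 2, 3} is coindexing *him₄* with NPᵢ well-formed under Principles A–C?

*him* is a pronoun, so Principle B applies: it must be free in its binding domain.
Binding domain of *him₄*: the matrix TP, whose subject is Tariq₁.
*Tariq₁* c-commands the pronoun within its binding domain → coindexation would violate Principle B.
*Ahmad₂*: the pronoun c-commands this R-expression → coindexation would violate Principle C on *Ahmad₂*.
*Hamid₃* and the pronoun do not c-command one another → neither Principle B nor Principle C is at stake; coindexation permitted.

{3}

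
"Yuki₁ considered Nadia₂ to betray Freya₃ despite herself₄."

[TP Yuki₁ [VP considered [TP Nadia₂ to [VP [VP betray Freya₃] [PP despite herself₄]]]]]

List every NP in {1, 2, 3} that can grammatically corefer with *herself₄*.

*herself* is an anaphor, so Principle A applies: it must be bound in its binding domain.
Binding domain of *herself₄*: the embedded TP, whose subject is Nadia₂.
*Yuki₁* c-commands the anaphor but is outside its binding domain → cannot satisfy Principle A.
*Nadia₂* c-commands the anaphor within its binding domain → licit binder.
*Freya₃* does not c-command the anaphor → cannot bind it.

{2}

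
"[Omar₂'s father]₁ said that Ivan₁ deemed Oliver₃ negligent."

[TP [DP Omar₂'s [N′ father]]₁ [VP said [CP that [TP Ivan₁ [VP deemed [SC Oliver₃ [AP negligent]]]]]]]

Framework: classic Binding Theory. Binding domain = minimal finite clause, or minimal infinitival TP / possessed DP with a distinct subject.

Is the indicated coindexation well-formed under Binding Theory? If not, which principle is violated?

The two coindexed NPs are *[Omar₂'s father]₁* and *Ivan₁*.
*Ivan₁* is an R-expression. Principle C requires it to be free everywhere.
*[Omar₂'s father]₁* c-commands it and carries the same index.
The R-expression is bound → Principle C violation.

Principle C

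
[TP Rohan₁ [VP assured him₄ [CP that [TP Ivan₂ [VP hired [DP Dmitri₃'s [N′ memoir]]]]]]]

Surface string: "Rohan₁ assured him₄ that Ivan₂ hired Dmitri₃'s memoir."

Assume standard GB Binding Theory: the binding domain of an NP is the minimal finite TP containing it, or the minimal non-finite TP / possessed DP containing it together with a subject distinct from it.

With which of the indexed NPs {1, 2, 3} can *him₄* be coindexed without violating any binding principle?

*him* is a pronoun, so Principle B applies: it must be free in its binding domain.
Binding domain of *him₄*: the matrix TP, whose subject is Rohan₁.
*Rohan₁* c-commands the pronoun within its binding domain → coindexation would violate Principle B.
*Ivan₂*: the pronoun c-commands this R-expression → coindexation would violate Principle C on *Ivan₂*.
*Dmitri₃*: the pronoun c-commands this R-expression → coindexation would violate Principle C on *Dmitri₃*.

none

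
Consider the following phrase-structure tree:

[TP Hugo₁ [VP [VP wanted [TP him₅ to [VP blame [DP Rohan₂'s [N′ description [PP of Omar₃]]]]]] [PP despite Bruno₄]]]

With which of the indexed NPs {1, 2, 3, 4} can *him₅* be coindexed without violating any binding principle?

*him* is a pronoun, so Principle B applies: it must be free in its binding domain.
Binding domain of *him₅*: the matrix TP, whose subject is Hugo₁.
*Hugo₁* c-commands the pronoun within its binding domain → coindexation would violate Principle B.
*Rohan₂*: the pronoun c-commands this R-expression → coindexation would violate Principle C on *Rohan₂*.
*Omar₃*: the pronoun c-commands this R-expression → coindexation would violate Principle C on *Omar₃*.
*Bruno₄* and the pronoun do not c-command one another → neither Principle B nor Principle C is at stake; coindexation permitted.

{4}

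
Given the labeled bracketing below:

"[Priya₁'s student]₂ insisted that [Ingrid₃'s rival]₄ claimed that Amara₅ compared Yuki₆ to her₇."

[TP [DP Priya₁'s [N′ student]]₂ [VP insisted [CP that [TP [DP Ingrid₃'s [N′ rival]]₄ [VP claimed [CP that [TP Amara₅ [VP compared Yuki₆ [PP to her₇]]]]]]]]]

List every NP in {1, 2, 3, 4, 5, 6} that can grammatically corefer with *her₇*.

{1, 2, 3, 4}

*her* is a pronoun, so Principle B applies: it must be free in its binding domain.
Binding domain of *her₇*: the embedded TP, whose subject is Amara₅.
*Priya₁* and the pronoun do not c-command one another → neither Principle B nor Principle C is at stake; coindexation permitted.
*[Priya₁'s student]₂* c-commands the pronoun but from outside its binding domain, and is not c-commanded by it → coindexation permitted.
*Ingrid₃* and the pronoun do not c-command one another → neither Principle B nor Principle C is at stake; coindexation permitted.
*[Ingrid₃'s rival]₄* c-commands the pronoun but from outside its binding domain, and is not c-commanded by it → coindexation permitted.
*Amara₅* c-commands the pronoun within its binding domain → coindexation would violate Principle B.
*Yuki₆* c-commands the pronoun within its binding domain → coindexation would violate Principle B.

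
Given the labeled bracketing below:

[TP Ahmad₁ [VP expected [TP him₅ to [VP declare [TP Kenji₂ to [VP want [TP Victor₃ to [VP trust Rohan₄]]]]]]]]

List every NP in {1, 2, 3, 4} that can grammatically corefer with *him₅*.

*him* is a pronoun, so Principle B applies: it must be free in its binding domain.
Binding domain of *him₅*: the matrix TP, whose subject is Ahmad₁.
*Ahmad₁* c-commands the pronoun within its binding domain → coindexation would violate Principle B.
*Kenji₂*: the pronoun c-commands this R-expression → coindexation would violate Principle C on *Kenji₂*.
*Victor₃*: the pronoun c-commands this R-expression → coindexation would violate Principle C on *Victor₃*.
*Rohan₄*: the pronoun c-commands this R-expression → coindexation would violate Principle C on *Rohan₄*.

none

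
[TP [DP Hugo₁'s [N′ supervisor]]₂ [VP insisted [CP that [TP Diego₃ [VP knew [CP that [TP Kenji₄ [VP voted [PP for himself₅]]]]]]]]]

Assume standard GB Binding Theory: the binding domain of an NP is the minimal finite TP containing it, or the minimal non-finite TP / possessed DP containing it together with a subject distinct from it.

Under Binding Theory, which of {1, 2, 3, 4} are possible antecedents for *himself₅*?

{4}

*himself* is an anaphor, so Principle A applies: it must be bound in its binding domain.
Binding domain of *himself₅*: the embedded TP, whose subject is Kenji₄.
*Hugo₁* does not c-command the anaphor → cannot bind it.
*[Hugo₁'s supervisor]₂* c-commands the anaphor but is outside its binding domain → cannot satisfy Principle A.
*Diego₃* c-commands the anaphor but is outside its binding domain → cannot satisfy Principle A.
*Kenji₄* c-commands the anaphor within its binding domain → licit binder.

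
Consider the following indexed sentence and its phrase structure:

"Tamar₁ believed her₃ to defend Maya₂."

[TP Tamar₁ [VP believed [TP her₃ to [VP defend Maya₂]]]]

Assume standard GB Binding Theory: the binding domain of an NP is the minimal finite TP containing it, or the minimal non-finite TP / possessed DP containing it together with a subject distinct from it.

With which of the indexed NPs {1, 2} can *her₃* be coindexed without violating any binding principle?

*her* is a pronoun, so Principle B applies: it must be free in its binding domain.
Binding domain of *her₃*: the matrix TP, whose subject is Tamar₁.
*Tamar₁* c-commands the pronoun within its binding domain → coindexation would violate Principle B.
*Maya₂*: the pronoun c-commands this R-expression → coindexation would violate Principle C on *Maya₂*.

none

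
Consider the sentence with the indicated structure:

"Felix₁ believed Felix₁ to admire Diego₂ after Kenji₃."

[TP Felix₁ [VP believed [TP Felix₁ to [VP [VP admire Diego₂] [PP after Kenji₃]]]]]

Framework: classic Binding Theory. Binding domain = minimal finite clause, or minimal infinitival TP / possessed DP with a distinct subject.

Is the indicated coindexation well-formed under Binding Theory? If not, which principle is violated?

Principle C

The two coindexed NPs are *Felix₁* (the higher occurrence) and *Felix₁* (the lower occurrence).
*Felix₁* (the lower occurrence) is an R-expression. Principle C requires it to be free everywhere.
*Felix₁* (the higher occurrence) c-commands it and carries the same index.
The R-expression is bound → Principle C violation.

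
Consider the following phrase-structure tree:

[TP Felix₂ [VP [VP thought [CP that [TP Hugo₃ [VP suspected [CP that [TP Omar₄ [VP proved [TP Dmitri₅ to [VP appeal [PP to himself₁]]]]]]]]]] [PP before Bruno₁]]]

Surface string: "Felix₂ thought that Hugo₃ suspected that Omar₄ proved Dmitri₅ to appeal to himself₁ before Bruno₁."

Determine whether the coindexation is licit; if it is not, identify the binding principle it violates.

The two coindexed NPs are *Bruno₁* and *himself₁*.
*himself₁* is an anaphor. Principle A requires it to be bound within its binding domain — the embedded TP, whose subject is Dmitri₅.
Within that domain it is c-commanded by *Dmitri₅*, which does not share its index.
*Bruno₁* does not c-command the anaphor at all.
The anaphor is unbound in its domain → Principle A violation.

Principle A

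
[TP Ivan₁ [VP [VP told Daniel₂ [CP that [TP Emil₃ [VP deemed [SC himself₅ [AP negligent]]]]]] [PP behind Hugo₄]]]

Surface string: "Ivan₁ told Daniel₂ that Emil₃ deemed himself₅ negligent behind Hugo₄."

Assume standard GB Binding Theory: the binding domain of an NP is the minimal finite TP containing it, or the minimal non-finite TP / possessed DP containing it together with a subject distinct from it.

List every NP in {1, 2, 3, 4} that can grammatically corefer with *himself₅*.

{3}

*himself* is an anaphor, so Principle A applies: it must be bound in its binding domain.
Binding domain of *himself₅*: the embedded TP, whose subject is Emil₃.
*Ivan₁* c-commands the anaphor but is outside its binding domain → cannot satisfy Principle A.
*Daniel₂* c-commands the anaphor but is outside its binding domain → cannot satisfy Principle A.
*Emil₃* c-commands the anaphor within its binding domain → licit binder.
*Hugo₄* does not c-command the anaphor → cannot bind it.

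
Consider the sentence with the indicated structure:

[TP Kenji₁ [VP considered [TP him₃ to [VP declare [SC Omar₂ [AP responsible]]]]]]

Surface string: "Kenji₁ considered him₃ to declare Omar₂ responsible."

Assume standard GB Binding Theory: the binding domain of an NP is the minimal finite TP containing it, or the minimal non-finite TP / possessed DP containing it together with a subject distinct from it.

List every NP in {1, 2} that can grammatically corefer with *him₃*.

*him* is a pronoun, so Principle B applies: it must be free in its binding domain.
Binding domain of *him₃*: the matrix TP, whose subject is Kenji₁.
*Kenji₁* c-commands the pronoun within its binding domain → coindexation would violate Principle B.
*Omar₂*: the pronoun c-commands this R-expression → coindexation would violate Principle C on *Omar₂*.

none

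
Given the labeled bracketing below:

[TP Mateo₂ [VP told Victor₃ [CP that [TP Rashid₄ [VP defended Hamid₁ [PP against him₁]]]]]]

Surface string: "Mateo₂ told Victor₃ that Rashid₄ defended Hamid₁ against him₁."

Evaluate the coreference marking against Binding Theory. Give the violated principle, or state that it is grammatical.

Principle B

The two coindexed NPs are *Hamid₁* and *him₁*.
*him₁* is a pronoun. Its binding domain is the embedded TP, whose subject is Rashid₄.
*Hamid₁* c-commands it within that domain and carries the same index.
The pronoun is locally bound → Principle B violation.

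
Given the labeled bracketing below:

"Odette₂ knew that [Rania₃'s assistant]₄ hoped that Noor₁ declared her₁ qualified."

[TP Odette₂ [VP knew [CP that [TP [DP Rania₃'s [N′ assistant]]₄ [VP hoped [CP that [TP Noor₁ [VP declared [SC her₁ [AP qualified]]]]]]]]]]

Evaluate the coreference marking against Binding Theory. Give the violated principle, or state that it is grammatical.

The two coindexed NPs are *Noor₁* and *her₁*.
*her₁* is a pronoun. Its binding domain is the embedded TP, whose subject is Noor₁.
*Noor₁* c-commands it within that domain and carries the same index.
The pronoun is locally bound → Principle B violation.

Principle B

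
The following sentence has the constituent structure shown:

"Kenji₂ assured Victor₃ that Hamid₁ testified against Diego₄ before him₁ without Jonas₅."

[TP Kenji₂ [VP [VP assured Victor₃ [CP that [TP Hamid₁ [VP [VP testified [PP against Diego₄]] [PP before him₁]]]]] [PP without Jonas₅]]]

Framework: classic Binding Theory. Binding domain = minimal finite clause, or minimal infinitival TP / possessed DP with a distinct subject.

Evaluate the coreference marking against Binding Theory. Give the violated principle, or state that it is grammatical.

The two coindexed NPs are *Hamid₁* and *him₁*.
*him₁* is a pronoun. Its binding domain is the embedded TP, whose subject is Hamid₁.
*Hamid₁* c-commands it within that domain and carries the same index.
The pronoun is locally bound → Principle B violation.

Principle B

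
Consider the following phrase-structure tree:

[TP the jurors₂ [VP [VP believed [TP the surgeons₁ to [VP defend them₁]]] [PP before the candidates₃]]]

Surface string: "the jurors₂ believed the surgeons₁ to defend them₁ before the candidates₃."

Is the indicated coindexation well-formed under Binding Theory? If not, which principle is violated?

The two coindexed NPs are *the surgeons₁* and *them₁*.
*them₁* is a pronoun. Its binding domain is the embedded TP, whose subject is the surgeons₁.
*the surgeons₁* c-commands it within that domain and carries the same index.
The pronoun is locally bound → Principle B violation.

Principle B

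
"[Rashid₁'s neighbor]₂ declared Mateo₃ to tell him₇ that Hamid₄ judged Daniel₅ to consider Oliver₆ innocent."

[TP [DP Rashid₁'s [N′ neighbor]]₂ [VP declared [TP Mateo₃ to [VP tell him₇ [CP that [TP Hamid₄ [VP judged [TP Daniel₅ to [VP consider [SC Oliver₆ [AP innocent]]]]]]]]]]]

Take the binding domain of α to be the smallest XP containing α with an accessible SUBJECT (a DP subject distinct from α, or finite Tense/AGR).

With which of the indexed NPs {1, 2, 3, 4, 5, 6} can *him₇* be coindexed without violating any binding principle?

*him* is a pronoun, so Principle B applies: it must be free in its binding domain.
Binding domain of *him₇*: the embedded TP, whose subject is Mateo₃.
*Rashid₁* and the pronoun do not c-command one another → neither Principle B nor Principle C is at stake; coindexation permitted.
*[Rashid₁'s neighbor]₂* c-commands the pronoun but from outside its binding domain, and is not c-commanded by it → coindexation permitted.
*Mateo₃* c-commands the pronoun within its binding domain → coindexation would violate Principle B.
*Hamid₄*: the pronoun c-commands this R-expression → coindexation would violate Principle C on *Hamid₄*.
*Daniel₅*: the pronoun c-commands this R-expression → coindexation would violate Principle C on *Daniel₅*.
*Oliver₆*: the pronoun c-commands this R-expression → coindexation would violate Principle C on *Oliver₆*.

{1, 2}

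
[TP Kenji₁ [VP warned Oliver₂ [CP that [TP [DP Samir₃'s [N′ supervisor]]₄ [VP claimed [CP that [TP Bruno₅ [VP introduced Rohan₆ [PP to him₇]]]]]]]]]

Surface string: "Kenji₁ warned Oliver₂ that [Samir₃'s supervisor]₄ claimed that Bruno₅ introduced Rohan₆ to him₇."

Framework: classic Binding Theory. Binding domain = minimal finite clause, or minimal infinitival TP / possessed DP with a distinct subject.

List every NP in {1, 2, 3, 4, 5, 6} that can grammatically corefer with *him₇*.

*him* is a pronoun, so Principle B applies: it must be free in its binding domain.
Binding domain of *him₇*: the embedded TP, whose subject is Bruno₅.
*Kenji₁* c-commands the pronoun but from outside its binding domain, and is not c-commanded by it → coindexation permitted.
*Oliver₂* c-commands the pronoun but from outside its binding domain, and is not c-commanded by it → coindexation permitted.
*Samir₃* and the pronoun do not c-command one another → neither Principle B nor Principle C is at stake; coindexation permitted.
*[Samir₃'s supervisor]₄* c-commands the pronoun but from outside its binding domain, and is not c-commanded by it → coindexation permitted.
*Bruno₅* c-commands the pronoun within its binding domain → coindexation would violate Principle B.
*Rohan₆* c-commands the pronoun within its binding domain → coindexation would violate Principle B.

{1, 2, 3, 4}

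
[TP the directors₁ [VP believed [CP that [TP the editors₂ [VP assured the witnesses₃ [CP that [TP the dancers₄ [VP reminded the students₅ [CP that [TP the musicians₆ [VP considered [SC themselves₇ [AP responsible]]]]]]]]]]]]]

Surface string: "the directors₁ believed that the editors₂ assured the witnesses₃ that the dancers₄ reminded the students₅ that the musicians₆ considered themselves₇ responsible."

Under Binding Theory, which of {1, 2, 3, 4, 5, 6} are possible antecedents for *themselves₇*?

*themselves* is an anaphor, so Principle A applies: it must be bound in its binding domain.
Binding domain of *themselves₇*: the embedded TP, whose subject is the musicians₆.
*the directors₁* c-commands the anaphor but is outside its binding domain → cannot satisfy Principle A.
*the editors₂* c-commands the anaphor but is outside its binding domain → cannot satisfy Principle A.
*the witnesses₃* c-commands the anaphor but is outside its binding domain → cannot satisfy Principle A.
*the dancers₄* c-commands the anaphor but is outside its binding domain → cannot satisfy Principle A.
*the students₅* c-commands the anaphor but is outside its binding domain → cannot satisfy Principle A.
*the musicians₆* c-commands the anaphor within its binding domain → licit binder.

{6}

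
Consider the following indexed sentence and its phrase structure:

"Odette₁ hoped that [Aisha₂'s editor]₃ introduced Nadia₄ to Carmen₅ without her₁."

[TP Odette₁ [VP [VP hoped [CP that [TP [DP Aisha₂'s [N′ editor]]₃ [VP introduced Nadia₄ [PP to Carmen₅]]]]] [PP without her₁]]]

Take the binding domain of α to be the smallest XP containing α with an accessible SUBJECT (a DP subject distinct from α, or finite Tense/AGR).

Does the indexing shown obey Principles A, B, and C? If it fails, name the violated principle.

The two coindexed NPs are *Odette₁* and *her₁*.
*her₁* is a pronoun. Its binding domain is the matrix TP, whose subject is Odette₁.
*Odette₁* c-commands it within that domain and carries the same index.
The pronoun is locally bound → Principle B violation.

Principle B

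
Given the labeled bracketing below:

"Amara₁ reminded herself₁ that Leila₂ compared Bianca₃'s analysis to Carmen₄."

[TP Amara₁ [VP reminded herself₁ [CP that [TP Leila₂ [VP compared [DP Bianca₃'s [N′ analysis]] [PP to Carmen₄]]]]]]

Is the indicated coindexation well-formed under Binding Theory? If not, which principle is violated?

grammatical

The two coindexed NPs are *Amara₁* and *herself₁*.
*herself₁* is an anaphor; its binding domain is the matrix TP, whose subject is Amara₁. *Amara₁* c-commands it within that domain and shares its index, so Principle A is satisfied.
*Amara₁* is an R-expression; *herself₁* does not c-command it, and no other NP shares its index, so Principle C is satisfied.
All principles are respected.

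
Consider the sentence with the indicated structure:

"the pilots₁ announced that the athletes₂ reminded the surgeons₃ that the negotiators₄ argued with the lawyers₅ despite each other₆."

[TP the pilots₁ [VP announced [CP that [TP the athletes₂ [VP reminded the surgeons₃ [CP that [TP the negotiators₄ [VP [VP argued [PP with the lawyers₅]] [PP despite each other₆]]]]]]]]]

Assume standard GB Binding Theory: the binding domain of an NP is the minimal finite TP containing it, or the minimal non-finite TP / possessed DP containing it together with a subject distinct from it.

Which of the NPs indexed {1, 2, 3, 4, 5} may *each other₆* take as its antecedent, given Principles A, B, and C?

{4}

*each other* is an anaphor, so Principle A applies: it must be bound in its binding domain.
Binding domain of *each other₆*: the embedded TP, whose subject is the negotiators₄.
*the pilots₁* c-commands the anaphor but is outside its binding domain → cannot satisfy Principle A.
*the athletes₂* c-commands the anaphor but is outside its binding domain → cannot satisfy Principle A.
*the surgeons₃* c-commands the anaphor but is outside its binding domain → cannot satisfy Principle A.
*the negotiators₄* c-commands the anaphor within its binding domain → licit binder.
*the lawyers₅* does not c-command the anaphor → cannot bind it.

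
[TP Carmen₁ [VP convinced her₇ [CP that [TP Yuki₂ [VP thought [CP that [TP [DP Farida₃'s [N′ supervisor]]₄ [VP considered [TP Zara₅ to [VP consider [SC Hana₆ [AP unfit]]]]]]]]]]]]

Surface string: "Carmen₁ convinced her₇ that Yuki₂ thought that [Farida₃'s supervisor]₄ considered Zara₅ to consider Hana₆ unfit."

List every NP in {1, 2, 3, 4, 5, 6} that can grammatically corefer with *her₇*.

*her* is a pronoun, so Principle B applies: it must be free in its binding domain.
Binding domain of *her₇*: the matrix TP, whose subject is Carmen₁.
*Carmen₁* c-commands the pronoun within its binding domain → coindexation would violate Principle B.
*Yuki₂*: the pronoun c-commands this R-expression → coindexation would violate Principle C on *Yuki₂*.
*Farida₃*: the pronoun c-commands this R-expression → coindexation would violate Principle C on *Farida₃*.
*[Farida₃'s supervisor]₄*: the pronoun c-commands this R-expression → coindexation would violate Principle C on *[Farida₃'s supervisor]₄*.
*Zara₅*: the pronoun c-commands this R-expression → coindexation would violate Principle C on *Zara₅*.
*Hana₆*: the pronoun c-commands this R-expression → coindexation would violate Principle C on *Hana₆*.

none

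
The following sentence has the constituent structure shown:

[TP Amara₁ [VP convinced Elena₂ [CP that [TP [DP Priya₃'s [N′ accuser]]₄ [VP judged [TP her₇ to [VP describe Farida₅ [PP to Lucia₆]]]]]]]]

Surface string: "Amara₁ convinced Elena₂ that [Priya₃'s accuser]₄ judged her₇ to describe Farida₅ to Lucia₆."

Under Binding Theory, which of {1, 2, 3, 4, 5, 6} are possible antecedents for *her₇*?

*her* is a pronoun, so Principle B applies: it must be free in its binding domain.
Binding domain of *her₇*: the embedded TP, whose subject is [Priya₃'s accuser]₄.
*Amara₁* c-commands the pronoun but from outside its binding domain, and is not c-commanded by it → coindexation permitted.
*Elena₂* c-commands the pronoun but from outside its binding domain, and is not c-commanded by it → coindexation permitted.
*Priya₃* and the pronoun do not c-command one another → neither Principle B nor Principle C is at stake; coindexation permitted.
*[Priya₃'s accuser]₄* c-commands the pronoun within its binding domain → coindexation would violate Principle B.
*Farida₅*: the pronoun c-commands this R-expression → coindexation would violate Principle C on *Farida₅*.
*Lucia₆*: the pronoun c-commands this R-expression → coindexation would violate Principle C on *Lucia₆*.

{1, 2, 3}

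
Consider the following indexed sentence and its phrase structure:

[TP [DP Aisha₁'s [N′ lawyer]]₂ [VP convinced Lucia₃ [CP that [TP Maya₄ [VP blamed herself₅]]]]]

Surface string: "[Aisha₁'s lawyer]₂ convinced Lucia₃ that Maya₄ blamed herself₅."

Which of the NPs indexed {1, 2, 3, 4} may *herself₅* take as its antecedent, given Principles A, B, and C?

*herself* is an anaphor, so Principle A applies: it must be bound in its binding domain.
Binding domain of *herself₅*: the embedded TP, whose subject is Maya₄.
*Aisha₁* does not c-command the anaphor → cannot bind it.
*[Aisha₁'s lawyer]₂* c-commands the anaphor but is outside its binding domain → cannot satisfy Principle A.
*Lucia₃* c-commands the anaphor but is outside its binding domain → cannot satisfy Principle A.
*Maya₄* c-commands the anaphor within its binding domain → licit binder.

{4}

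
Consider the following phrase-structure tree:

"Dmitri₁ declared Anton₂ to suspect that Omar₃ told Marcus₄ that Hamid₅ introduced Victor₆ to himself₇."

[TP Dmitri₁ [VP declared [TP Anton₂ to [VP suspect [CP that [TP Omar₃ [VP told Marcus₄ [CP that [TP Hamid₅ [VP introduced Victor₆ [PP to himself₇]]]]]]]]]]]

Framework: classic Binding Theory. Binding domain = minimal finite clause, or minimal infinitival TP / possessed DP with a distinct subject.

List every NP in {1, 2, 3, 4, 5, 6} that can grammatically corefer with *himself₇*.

{5, 6}

*himself* is an anaphor, so Principle A applies: it must be bound in its binding domain.
Binding domain of *himself₇*: the embedded TP, whose subject is Hamid₅.
*Dmitri₁* c-commands the anaphor but is outside its binding domain → cannot satisfy Principle A.
*Anton₂* c-commands the anaphor but is outside its binding domain → cannot satisfy Principle A.
*Omar₃* c-commands the anaphor but is outside its binding domain → cannot satisfy Principle A.
*Marcus₄* c-commands the anaphor but is outside its binding domain → cannot satisfy Principle A.
*Hamid₅* c-commands the anaphor within its binding domain → licit binder.
*Victor₆* c-commands the anaphor within its binding domain → licit binder.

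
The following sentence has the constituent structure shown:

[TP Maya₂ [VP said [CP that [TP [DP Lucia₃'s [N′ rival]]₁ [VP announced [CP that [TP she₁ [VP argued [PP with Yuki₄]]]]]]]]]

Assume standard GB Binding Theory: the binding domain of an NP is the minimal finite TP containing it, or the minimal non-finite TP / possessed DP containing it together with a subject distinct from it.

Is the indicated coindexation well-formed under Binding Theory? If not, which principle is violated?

grammatical

The two coindexed NPs are *[Lucia₃'s rival]₁* and *she₁*.
*she₁* is a pronoun; nothing c-commands it within its binding domain (the embedded TP.), so Principle B holds trivially.
*[Lucia₃'s rival]₁* is an R-expression; *she₁* does not c-command it, and no other NP shares its index, so Principle C is satisfied.
All principles are respected.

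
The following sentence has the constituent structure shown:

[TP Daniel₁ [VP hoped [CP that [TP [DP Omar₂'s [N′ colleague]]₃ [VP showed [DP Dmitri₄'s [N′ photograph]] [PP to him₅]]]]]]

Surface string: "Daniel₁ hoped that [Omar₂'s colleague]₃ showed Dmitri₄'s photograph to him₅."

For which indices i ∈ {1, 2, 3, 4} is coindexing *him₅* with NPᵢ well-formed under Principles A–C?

*him* is a pronoun, so Principle B applies: it must be free in its binding domain.
Binding domain of *him₅*: the embedded TP, whose subject is [Omar₂'s colleague]₃.
*Daniel₁* c-commands the pronoun but from outside its binding domain, and is not c-commanded by it → coindexation permitted.
*Omar₂* and the pronoun do not c-command one another → neither Principle B nor Principle C is at stake; coindexation permitted.
*[Omar₂'s colleague]₃* c-commands the pronoun within its binding domain → coindexation would violate Principle B.
*Dmitri₄* and the pronoun do not c-command one another → neither Principle B nor Principle C is at stake; coindexation permitted.

{1, 2, 4}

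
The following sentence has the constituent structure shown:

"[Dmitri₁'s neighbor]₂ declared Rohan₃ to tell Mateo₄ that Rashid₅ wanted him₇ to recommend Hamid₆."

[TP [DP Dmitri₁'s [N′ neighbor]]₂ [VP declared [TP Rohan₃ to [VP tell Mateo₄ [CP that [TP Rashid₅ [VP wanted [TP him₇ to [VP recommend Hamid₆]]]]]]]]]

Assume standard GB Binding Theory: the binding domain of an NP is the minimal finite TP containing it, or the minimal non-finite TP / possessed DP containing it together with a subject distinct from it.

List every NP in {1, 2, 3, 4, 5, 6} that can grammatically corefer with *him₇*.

*him* is a pronoun, so Principle B applies: it must be free in its binding domain.
Binding domain of *him₇*: the embedded TP, whose subject is Rashid₅.
*Dmitri₁* and the pronoun do not c-command one another → neither Principle B nor Principle C is at stake; coindexation permitted.
*[Dmitri₁'s neighbor]₂* c-commands the pronoun but from outside its binding domain, and is not c-commanded by it → coindexation permitted.
*Rohan₃* c-commands the pronoun but from outside its binding domain, and is not c-commanded by it → coindexation permitted.
*Mateo₄* c-commands the pronoun but from outside its binding domain, and is not c-commanded by it → coindexation permitted.
*Rashid₅* c-commands the pronoun within its binding domain → coindexation would violate Principle B.
*Hamid₆*: the pronoun c-commands this R-expression → coindexation would violate Principle C on *Hamid₆*.

{1, 2, 3, 4}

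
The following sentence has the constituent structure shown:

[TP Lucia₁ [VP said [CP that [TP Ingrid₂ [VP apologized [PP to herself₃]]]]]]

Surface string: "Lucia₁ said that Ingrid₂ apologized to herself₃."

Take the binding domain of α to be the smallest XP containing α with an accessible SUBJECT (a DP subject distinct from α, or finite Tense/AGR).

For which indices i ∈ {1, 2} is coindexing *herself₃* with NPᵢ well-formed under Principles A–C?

*herself* is an anaphor, so Principle A applies: it must be bound in its binding domain.
Binding domain of *herself₃*: the embedded TP, whose subject is Ingrid₂.
*Lucia₁* c-commands the anaphor but is outside its binding domain → cannot satisfy Principle A.
*Ingrid₂* c-commands the anaphor within its binding domain → licit binder.

{2}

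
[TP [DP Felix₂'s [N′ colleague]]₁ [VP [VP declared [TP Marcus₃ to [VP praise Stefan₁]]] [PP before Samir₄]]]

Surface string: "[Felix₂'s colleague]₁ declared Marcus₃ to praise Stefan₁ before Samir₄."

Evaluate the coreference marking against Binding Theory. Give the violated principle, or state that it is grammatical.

Principle C

The two coindexed NPs are *[Felix₂'s colleague]₁* and *Stefan₁*.
*Stefan₁* is an R-expression. Principle C requires it to be free everywhere.
*[Felix₂'s colleague]₁* c-commands it and carries the same index.
The R-expression is bound → Principle C violation.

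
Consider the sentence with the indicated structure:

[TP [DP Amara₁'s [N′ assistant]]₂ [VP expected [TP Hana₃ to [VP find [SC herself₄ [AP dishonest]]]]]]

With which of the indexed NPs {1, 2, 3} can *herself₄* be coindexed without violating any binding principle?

{3}

*herself* is an anaphor, so Principle A applies: it must be bound in its binding domain.
Binding domain of *herself₄*: the embedded TP, whose subject is Hana₃.
*Amara₁* does not c-command the anaphor → cannot bind it.
*[Amara₁'s assistant]₂* c-commands the anaphor but is outside its binding domain → cannot satisfy Principle A.
*Hana₃* c-commands the anaphor within its binding domain → licit binder.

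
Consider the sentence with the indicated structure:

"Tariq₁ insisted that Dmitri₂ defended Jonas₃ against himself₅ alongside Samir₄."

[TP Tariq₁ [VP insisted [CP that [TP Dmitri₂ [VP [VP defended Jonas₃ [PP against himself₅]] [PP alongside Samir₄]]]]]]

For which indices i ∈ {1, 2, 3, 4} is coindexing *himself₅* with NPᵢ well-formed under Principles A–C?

*himself* is an anaphor, so Principle A applies: it must be bound in its binding domain.
Binding domain of *himself₅*: the embedded TP, whose subject is Dmitri₂.
*Tariq₁* c-commands the anaphor but is outside its binding domain → cannot satisfy Principle A.
*Dmitri₂* c-commands the anaphor within its binding domain → licit binder.
*Jonas₃* c-commands the anaphor within its binding domain → licit binder.
*Samir₄* does not c-command the anaphor → cannot bind it.

{2, 3}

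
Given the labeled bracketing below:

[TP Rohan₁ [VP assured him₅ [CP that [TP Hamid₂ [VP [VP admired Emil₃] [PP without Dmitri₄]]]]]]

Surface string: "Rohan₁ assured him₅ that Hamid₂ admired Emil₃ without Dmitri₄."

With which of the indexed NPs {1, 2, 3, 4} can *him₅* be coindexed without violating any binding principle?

*him* is a pronoun, so Principle B applies: it must be free in its binding domain.
Binding domain of *him₅*: the matrix TP, whose subject is Rohan₁.
*Rohan₁* c-commands the pronoun within its binding domain → coindexation would violate Principle B.
*Hamid₂*: the pronoun c-commands this R-expression → coindexation would violate Principle C on *Hamid₂*.
*Emil₃*: the pronoun c-commands this R-expression → coindexation would violate Principle C on *Emil₃*.
*Dmitri₄*: the pronoun c-commands this R-expression → coindexation would violate Principle C on *Dmitri₄*.

none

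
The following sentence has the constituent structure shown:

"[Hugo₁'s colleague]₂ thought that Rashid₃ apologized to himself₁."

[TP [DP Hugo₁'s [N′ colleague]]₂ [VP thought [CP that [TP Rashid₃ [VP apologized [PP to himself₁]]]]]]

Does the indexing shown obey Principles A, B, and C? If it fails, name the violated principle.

Principle A

The two coindexed NPs are *Hugo₁* and *himself₁*.
*himself₁* is an anaphor. Principle A requires it to be bound within its binding domain — the embedded TP, whose subject is Rashid₃.
Within that domain it is c-commanded by *Rashid₃*, which does not share its index.
*Hugo₁* does not c-command the anaphor at all.
The anaphor is unbound in its domain → Principle A violation.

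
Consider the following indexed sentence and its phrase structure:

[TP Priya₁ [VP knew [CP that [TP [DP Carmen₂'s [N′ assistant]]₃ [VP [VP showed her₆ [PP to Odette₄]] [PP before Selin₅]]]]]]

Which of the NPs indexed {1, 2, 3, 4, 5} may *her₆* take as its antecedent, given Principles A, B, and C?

*her* is a pronoun, so Principle B applies: it must be free in its binding domain.
Binding domain of *her₆*: the embedded TP, whose subject is [Carmen₂'s assistant]₃.
*Priya₁* c-commands the pronoun but from outside its binding domain, and is not c-commanded by it → coindexation permitted.
*Carmen₂* and the pronoun do not c-command one another → neither Principle B nor Principle C is at stake; coindexation permitted.
*[Carmen₂'s assistant]₃* c-commands the pronoun within its binding domain → coindexation would violate Principle B.
*Odette₄*: the pronoun c-commands this R-expression → coindexation would violate Principle C on *Odette₄*.
*Selin₅* and the pronoun do not c-command one another → neither Principle B nor Principle C is at stake; coindexation permitted.

{1, 2, 5}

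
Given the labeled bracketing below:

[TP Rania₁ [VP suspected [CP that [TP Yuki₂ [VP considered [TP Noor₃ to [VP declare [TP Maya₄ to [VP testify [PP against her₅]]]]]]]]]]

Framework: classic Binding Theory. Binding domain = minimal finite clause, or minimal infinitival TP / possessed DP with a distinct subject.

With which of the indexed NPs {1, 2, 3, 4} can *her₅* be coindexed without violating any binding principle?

{1, 2, 3}

*her* is a pronoun, so Principle B applies: it must be free in its binding domain.
Binding domain of *her₅*: the embedded TP, whose subject is Maya₄.
*Rania₁* c-commands the pronoun but from outside its binding domain, and is not c-commanded by it → coindexation permitted.
*Yuki₂* c-commands the pronoun but from outside its binding domain, and is not c-commanded by it → coindexation permitted.
*Noor₃* c-commands the pronoun but from outside its binding domain, and is not c-commanded by it → coindexation permitted.
*Maya₄* c-commands the pronoun within its binding domain → coindexation would violate Principle B.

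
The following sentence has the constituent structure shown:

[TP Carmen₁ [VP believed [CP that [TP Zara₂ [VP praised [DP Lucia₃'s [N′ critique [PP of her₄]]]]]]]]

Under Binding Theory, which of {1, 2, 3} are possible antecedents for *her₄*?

{1, 2}

*her* is a pronoun, so Principle B applies: it must be free in its binding domain.
Binding domain of *her₄*: the possessed DP, whose subject is Lucia₃.
*Carmen₁* c-commands the pronoun but from outside its binding domain, and is not c-commanded by it → coindexation permitted.
*Zara₂* c-commands the pronoun but from outside its binding domain, and is not c-commanded by it → coindexation permitted.
*Lucia₃* c-commands the pronoun within its binding domain → coindexation would violate Principle B.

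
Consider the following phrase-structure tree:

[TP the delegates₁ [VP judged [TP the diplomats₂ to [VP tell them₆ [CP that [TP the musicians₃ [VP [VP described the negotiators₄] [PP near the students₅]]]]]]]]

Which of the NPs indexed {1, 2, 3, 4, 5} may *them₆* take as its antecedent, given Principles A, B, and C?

*them* is a pronoun, so Principle B applies: it must be free in its binding domain.
Binding domain of *them₆*: the embedded TP, whose subject is the diplomats₂.
*the delegates₁* c-commands the pronoun but from outside its binding domain, and is not c-commanded by it → coindexation permitted.
*the diplomats₂* c-commands the pronoun within its binding domain → coindexation would violate Principle B.
*the musicians₃*: the pronoun c-commands this R-expression → coindexation would violate Principle C on *the musicians₃*.
*the negotiators₄*: the pronoun c-commands this R-expression → coindexation would violate Principle C on *the negotiators₄*.
*the students₅*: the pronoun c-commands this R-expression → coindexation would violate Principle C on *the students₅*.

{1}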